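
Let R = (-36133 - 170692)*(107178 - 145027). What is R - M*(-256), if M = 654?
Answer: 7828286849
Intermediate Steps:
R = 7828119425 (R = -206825*(-37849) = 7828119425)
R - M*(-256) = 7828119425 - 654*(-256) = 7828119425 - 1*(-167424) = 7828119425 + 167424 = 7828286849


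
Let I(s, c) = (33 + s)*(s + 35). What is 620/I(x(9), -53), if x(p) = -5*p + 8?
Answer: 155/2 ≈ 77.500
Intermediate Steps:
x(p) = 8 - 5*p
I(s, c) = (33 + s)*(35 + s)
620/I(x(9), -53) = 620/(1155 + (8 - 5*9)² + 68*(8 - 5*9)) = 620/(1155 + (8 - 45)² + 68*(8 - 45)) = 620/(1155 + (-37)² + 68*(-37)) = 620/(1155 + 1369 - 2516) = 620/8 = 620*(⅛) = 155/2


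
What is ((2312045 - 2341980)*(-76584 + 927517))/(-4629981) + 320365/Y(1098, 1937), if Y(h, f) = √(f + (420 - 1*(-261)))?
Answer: 25472679355/4629981 + 18845*√2618/154 ≈ 11763.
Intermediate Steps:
Y(h, f) = √(681 + f) (Y(h, f) = √(f + (420 + 261)) = √(f + 681) = √(681 + f))
((2312045 - 2341980)*(-76584 + 927517))/(-4629981) + 320365/Y(1098, 1937) = ((2312045 - 2341980)*(-76584 + 927517))/(-4629981) + 320365/(√(681 + 1937)) = -29935*850933*(-1/4629981) + 320365/(√2618) = -25472679355*(-1/4629981) + 320365*(√2618/2618) = 25472679355/4629981 + 18845*√2618/154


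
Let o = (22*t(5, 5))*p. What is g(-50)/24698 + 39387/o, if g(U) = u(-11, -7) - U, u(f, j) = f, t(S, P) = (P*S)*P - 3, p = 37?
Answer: 488326569/1226354492 ≈ 0.39819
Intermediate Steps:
t(S, P) = -3 + S*P**2 (t(S, P) = S*P**2 - 3 = -3 + S*P**2)
o = 99308 (o = (22*(-3 + 5*5**2))*37 = (22*(-3 + 5*25))*37 = (22*(-3 + 125))*37 = (22*122)*37 = 2684*37 = 99308)
g(U) = -11 - U
g(-50)/24698 + 39387/o = (-11 - 1*(-50))/24698 + 39387/99308 = (-11 + 50)*(1/24698) + 39387*(1/99308) = 39*(1/24698) + 39387/99308 = 39/24698 + 39387/99308 = 488326569/1226354492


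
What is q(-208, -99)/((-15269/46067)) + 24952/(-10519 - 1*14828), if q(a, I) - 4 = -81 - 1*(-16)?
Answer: 70846283101/387023343 ≈ 183.05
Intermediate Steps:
q(a, I) = -61 (q(a, I) = 4 + (-81 - 1*(-16)) = 4 + (-81 + 16) = 4 - 65 = -61)
q(-208, -99)/((-15269/46067)) + 24952/(-10519 - 1*14828) = -61/((-15269/46067)) + 24952/(-10519 - 1*14828) = -61/((-15269*1/46067)) + 24952/(-10519 - 14828) = -61/(-15269/46067) + 24952/(-25347) = -61*(-46067/15269) + 24952*(-1/25347) = 2810087/15269 - 24952/25347 = 70846283101/387023343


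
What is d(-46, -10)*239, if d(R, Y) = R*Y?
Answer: 109940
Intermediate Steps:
d(-46, -10)*239 = -46*(-10)*239 = 460*239 = 109940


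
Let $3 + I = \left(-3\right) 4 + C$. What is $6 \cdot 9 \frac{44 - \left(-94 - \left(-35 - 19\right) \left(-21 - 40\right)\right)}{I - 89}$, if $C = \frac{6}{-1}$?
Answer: $- \frac{8424}{5} \approx -1684.8$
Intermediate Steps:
$C = -6$ ($C = 6 \left(-1\right) = -6$)
$I = -21$ ($I = -3 - 18 = -21$)
$6 \cdot 9 \frac{44 - \left(-94 - \left(-35 - 19\right) \left(-21 - 40\right)\right)}{I - 89} = 6 \cdot 9 \frac{44 - \left(-94 - \left(-35 - 19\right) \left(-21 - 40\right)\right)}{-21 - 89} = 54 \frac{44 + \left(\left(-54\right) \left(-61\right) + 94\right)}{-110} = 54 \left(44 + \left(3294 + 94\right)\right) \left(- \frac{1}{110}\right) = 54 \left(44 + 3388\right) \left(- \frac{1}{110}\right) = 54 \cdot 3432 \left(- \frac{1}{110}\right) = 54 \left(- \frac{156}{5}\right) = - \frac{8424}{5}$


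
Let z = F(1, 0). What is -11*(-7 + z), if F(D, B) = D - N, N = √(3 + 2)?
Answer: 66 + 11*√5 ≈ 90.597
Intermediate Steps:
N = √5 ≈ 2.2361
F(D, B) = D - √5
z = 1 - √5 ≈ -1.2361
-11*(-7 + z) = -11*(-7 + (1 - √5)) = -11*(-6 - √5) = 66 + 11*√5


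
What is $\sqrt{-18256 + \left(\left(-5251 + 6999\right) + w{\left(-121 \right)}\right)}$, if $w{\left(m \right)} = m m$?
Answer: $i \sqrt{1867} \approx 43.209 i$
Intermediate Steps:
$w{\left(m \right)} = m^{2}$
$\sqrt{-18256 + \left(\left(-5251 + 6999\right) + w{\left(-121 \right)}\right)} = \sqrt{-18256 + \left(\left(-5251 + 6999\right) + \left(-121\right)^{2}\right)} = \sqrt{-18256 + \left(1748 + 14641\right)} = \sqrt{-18256 + 16389} = \sqrt{-1867} = i \sqrt{1867}$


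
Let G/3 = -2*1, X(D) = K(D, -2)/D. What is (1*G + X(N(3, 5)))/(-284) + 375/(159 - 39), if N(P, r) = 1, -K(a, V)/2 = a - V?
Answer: 1799/568 ≈ 3.1673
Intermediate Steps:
K(a, V) = -2*a + 2*V (K(a, V) = -2*(a - V) = -2*a + 2*V)
X(D) = (-4 - 2*D)/D (X(D) = (-2*D + 2*(-2))/D = (-2*D - 4)/D = (-4 - 2*D)/D)
G = -6 (G = 3*(-2*1) = 3*(-2) = -6)
(1*G + X(N(3, 5)))/(-284) + 375/(159 - 39) = (1*(-6) + (-2 - 4/1))/(-284) + 375/(159 - 39) = (-6 + (-2 - 4*1))*(-1/284) + 375/120 = (-6 + (-2 - 4))*(-1/284) + 375*(1/120) = (-6 - 6)*(-1/284) + 25/8 = -12*(-1/284) + 25/8 = 3/71 + 25/8 = 1799/568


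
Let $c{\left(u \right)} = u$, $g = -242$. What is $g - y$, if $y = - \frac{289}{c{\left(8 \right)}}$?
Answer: $- \frac{1647}{8} \approx -205.88$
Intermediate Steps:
$y = - \frac{289}{8} \approx -36.125$
$g - y = -242 - - \frac{289}{8} = -242 + \frac{289}{8} = - \frac{1647}{8}$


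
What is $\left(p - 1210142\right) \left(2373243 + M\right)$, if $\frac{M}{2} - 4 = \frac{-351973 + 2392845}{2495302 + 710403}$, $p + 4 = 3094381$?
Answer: $\frac{2867031882027682053}{641141} \approx 4.4718 \cdot 10^{12}$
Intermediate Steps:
$p = 3094377$ ($p = -4 + 3094381 = 3094377$)
$M = \frac{29727384}{3205705}$ ($M = 8 + 2 \frac{-351973 + 2392845}{2495302 + 710403} = 8 + 2 \cdot \frac{2040872}{3205705} = 8 + \frac{4081744}{3205705} = \frac{29727384}{3205705} \approx 9.2733$)
$\left(p - 1210142\right) \left(2373243 + M\right) = \left(3094377 - 1210142\right) \left(2373243 + \frac{29727384}{3205705}\right) = 1884235 \cdot \frac{7607946678699}{3205705} = \frac{2867031882027682053}{641141}$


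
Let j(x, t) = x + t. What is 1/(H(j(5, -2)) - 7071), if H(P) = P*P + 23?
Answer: -1/7039 ≈ -0.00014207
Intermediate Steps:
j(x, t) = t + x
H(P) = 23 + P**2 (H(P) = P**2 + 23 = 23 + P**2)
1/(H(j(5, -2)) - 7071) = 1/((23 + (-2 + 5)**2) - 7071) = 1/((23 + 3**2) - 7071) = 1/((23 + 9) - 7071) = 1/(32 - 7071) = 1/(-7039) = -1/7039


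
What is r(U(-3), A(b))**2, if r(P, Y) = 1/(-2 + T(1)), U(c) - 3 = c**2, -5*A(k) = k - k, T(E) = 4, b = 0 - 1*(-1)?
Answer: 1/4 ≈ 0.25000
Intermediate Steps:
b = 1 (b = 0 + 1 = 1)
A(k) = 0 (A(k) = -(k - k)/5 = -1/5*0 = 0)
U(c) = 3 + c**2
r(P, Y) = 1/2 (r(P, Y) = 1/(-2 + 4) = 1/2)
r(U(-3), A(b))**2 = (1/2)**2 = 1/4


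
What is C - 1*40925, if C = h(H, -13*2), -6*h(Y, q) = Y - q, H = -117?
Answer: -245459/6 ≈ -40910.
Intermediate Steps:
h(Y, q) = -Y/6 + q/6 (h(Y, q) = -(Y - q)/6 = -Y/6 + q/6)
C = 91/6 (C = -⅙*(-117) + (-13*2)/6 = 39/2 + (⅙)*(-26) = 39/2 - 13/3 = 91/6 ≈ 15.167)
C - 1*40925 = 91/6 - 1*40925 = 91/6 - 40925 = -245459/6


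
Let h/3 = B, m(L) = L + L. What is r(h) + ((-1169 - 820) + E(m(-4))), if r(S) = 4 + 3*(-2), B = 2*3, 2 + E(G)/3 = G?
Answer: -2021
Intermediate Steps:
m(L) = 2*L
E(G) = -6 + 3*G
B = 6
h = 18 (h = 3*6 = 18)
r(S) = -2 (r(S) = 4 - 6 = -2)
r(h) + ((-1169 - 820) + E(m(-4))) = -2 + ((-1169 - 820) + (-6 + 3*(2*(-4)))) = -2 + (-1989 + (-6 + 3*(-8))) = -2 + (-1989 + (-6 - 24)) = -2 + (-1989 - 30) = -2 - 2019 = -2021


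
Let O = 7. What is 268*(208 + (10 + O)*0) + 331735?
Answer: 387479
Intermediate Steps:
268*(208 + (10 + O)*0) + 331735 = 268*(208 + (10 + 7)*0) + 331735 = 268*(208 + 17*0) + 331735 = 268*(208 + 0) + 331735 = 268*208 + 331735 = 55744 + 331735 = 387479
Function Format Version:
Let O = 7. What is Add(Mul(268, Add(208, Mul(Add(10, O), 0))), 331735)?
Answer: 387479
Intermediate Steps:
Add(Mul(268, Add(208, Mul(Add(10, O), 0))), 331735) = Add(Mul(268, Add(208, Mul(Add(10, 7), 0))), 331735) = Add(Mul(268, Add(208, Mul(17, 0))), 331735) = Add(Mul(268, Add(208, 0)), 331735) = Add(Mul(268, 208), 331735) = Add(55744, 331735) = 387479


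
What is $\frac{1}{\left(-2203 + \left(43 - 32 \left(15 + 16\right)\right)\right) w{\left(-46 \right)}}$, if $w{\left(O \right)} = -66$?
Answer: $\frac{1}{208032} \approx 4.8069 \cdot 10^{-6}$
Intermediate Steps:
$\frac{1}{\left(-2203 + \left(43 - 32 \left(15 + 16\right)\right)\right) w{\left(-46 \right)}} = \frac{1}{\left(-2203 + \left(43 - 32 \left(15 + 16\right)\right)\right) \left(-66\right)} = \frac{1}{-2203 + \left(43 - 992\right)} \left(- \frac{1}{66}\right) = \frac{1}{-2203 - 949} \left(- \frac{1}{66}\right) = \frac{1}{-3152} \left(- \frac{1}{66}\right) = \left(- \frac{1}{3152}\right) \left(- \frac{1}{66}\right) = \frac{1}{208032}$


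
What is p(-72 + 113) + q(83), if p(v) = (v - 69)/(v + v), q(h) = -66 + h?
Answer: 683/41 ≈ 16.659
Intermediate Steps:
p(v) = (-69 + v)/(2*v) (p(v) = (-69 + v)/((2*v)) = (-69 + v)*(1/(2*v)) = (-69 + v)/(2*v))
p(-72 + 113) + q(83) = (-69 + (-72 + 113))/(2*(-72 + 113)) + (-66 + 83) = (1/2)*(-69 + 41)/41 + 17 = (1/2)*(1/41)*(-28) + 17 = -14/41 + 17 = 683/41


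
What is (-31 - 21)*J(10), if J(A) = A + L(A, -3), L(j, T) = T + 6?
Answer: -676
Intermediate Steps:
L(j, T) = 6 + T
J(A) = 3 + A (J(A) = A + (6 - 3) = A + 3 = 3 + A)
(-31 - 21)*J(10) = (-31 - 21)*(3 + 10) = -52*13 = -676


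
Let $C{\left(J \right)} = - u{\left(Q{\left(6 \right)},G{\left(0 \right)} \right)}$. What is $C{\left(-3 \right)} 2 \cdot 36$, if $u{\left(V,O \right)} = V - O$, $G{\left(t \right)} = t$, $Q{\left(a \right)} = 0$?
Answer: $0$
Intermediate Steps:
$C{\left(J \right)} = 0$ ($C{\left(J \right)} = - (0 - 0) = - (0 + 0) = \left(-1\right) 0 = 0$)
$C{\left(-3 \right)} 2 \cdot 36 = 0 \cdot 2 \cdot 36 = 0 \cdot 36 = 0$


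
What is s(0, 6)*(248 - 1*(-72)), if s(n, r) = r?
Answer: 1920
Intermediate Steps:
s(0, 6)*(248 - 1*(-72)) = 6*(248 - 1*(-72)) = 6*(248 + 72) = 6*320 = 1920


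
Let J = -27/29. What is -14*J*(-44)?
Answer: -16632/29 ≈ -573.52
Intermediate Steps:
J = -27/29 (J = -27*1/29 = -27/29 ≈ -0.93103)
-14*J*(-44) = -14*(-27/29)*(-44) = (378/29)*(-44) = -16632/29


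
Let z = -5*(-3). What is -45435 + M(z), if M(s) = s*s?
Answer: -45210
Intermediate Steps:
z = 15
M(s) = s²
-45435 + M(z) = -45435 + 15² = -45435 + 225 = -45210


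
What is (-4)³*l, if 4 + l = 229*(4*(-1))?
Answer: 58880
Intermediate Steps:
l = -920 (l = -4 + 229*(4*(-1)) = -4 + 229*(-4) = -4 - 916 = -920)
(-4)³*l = (-4)³*(-920) = -64*(-920) = 58880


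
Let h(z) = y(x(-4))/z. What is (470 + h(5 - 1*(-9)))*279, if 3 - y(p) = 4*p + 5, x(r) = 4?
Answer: 915399/7 ≈ 1.3077e+5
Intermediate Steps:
y(p) = -2 - 4*p (y(p) = 3 - (4*p + 5) = 3 - (5 + 4*p) = 3 + (-5 - 4*p) = -2 - 4*p)
h(z) = -18/z (h(z) = (-2 - 4*4)/z = (-2 - 16)/z = -18/z)
(470 + h(5 - 1*(-9)))*279 = (470 - 18/(5 - 1*(-9)))*279 = (470 - 18/(5 + 9))*279 = (470 - 18/14)*279 = (470 - 18*1/14)*279 = (470 - 9/7)*279 = (3281/7)*279 = 915399/7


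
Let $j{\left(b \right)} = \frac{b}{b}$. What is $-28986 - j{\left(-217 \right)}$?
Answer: $-28987$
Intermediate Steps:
$j{\left(b \right)} = 1$
$-28986 - j{\left(-217 \right)} = -28986 - 1 = -28987$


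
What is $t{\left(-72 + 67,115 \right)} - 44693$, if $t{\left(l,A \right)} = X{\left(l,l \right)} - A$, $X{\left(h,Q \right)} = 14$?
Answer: $-44794$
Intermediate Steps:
$t{\left(l,A \right)} = 14 - A$
$t{\left(-72 + 67,115 \right)} - 44693 = \left(14 - 115\right) - 44693 = -101 - 44693 = -44794$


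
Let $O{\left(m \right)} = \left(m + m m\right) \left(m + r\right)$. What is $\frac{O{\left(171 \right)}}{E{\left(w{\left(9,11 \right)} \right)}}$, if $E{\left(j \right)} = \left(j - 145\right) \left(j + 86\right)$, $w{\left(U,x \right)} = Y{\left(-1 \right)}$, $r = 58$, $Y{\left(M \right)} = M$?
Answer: $- \frac{3367674}{6205} \approx -542.74$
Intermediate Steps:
$w{\left(U,x \right)} = -1$
$O{\left(m \right)} = \left(58 + m\right) \left(m + m^{2}\right)$ ($O{\left(m \right)} = \left(m + m m\right) \left(m + 58\right) = \left(m + m^{2}\right) \left(58 + m\right) = \left(58 + m\right) \left(m + m^{2}\right)$)
$E{\left(j \right)} = \left(-145 + j\right) \left(86 + j\right)$
$\frac{O{\left(171 \right)}}{E{\left(w{\left(9,11 \right)} \right)}} = \frac{171 \left(58 + 171^{2} + 59 \cdot 171\right)}{-12470 + \left(-1\right)^{2} - -59} = \frac{171 \left(58 + 29241 + 10089\right)}{-12470 + 1 + 59} = \frac{171 \cdot 39388}{-12410} = 6735348 \left(- \frac{1}{12410}\right) = - \frac{3367674}{6205}$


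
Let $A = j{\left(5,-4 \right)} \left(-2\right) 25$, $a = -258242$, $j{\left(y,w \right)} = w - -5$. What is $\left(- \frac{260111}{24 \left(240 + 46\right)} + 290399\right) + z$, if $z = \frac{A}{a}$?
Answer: $\frac{257343140470225}{886286544} \approx 2.9036 \cdot 10^{5}$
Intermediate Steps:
$j{\left(y,w \right)} = 5 + w$ ($j{\left(y,w \right)} = w + 5 = 5 + w$)
$A = -50$ ($A = \left(5 - 4\right) \left(-2\right) 25 = 1 \left(-2\right) 25 = \left(-2\right) 25 = -50$)
$z = \frac{25}{129121}$ ($z = - \frac{50}{-258242} = \left(-50\right) \left(- \frac{1}{258242}\right) = \frac{25}{129121} \approx 0.00019362$)
$\left(- \frac{260111}{24 \left(240 + 46\right)} + 290399\right) + z = \left(- \frac{260111}{24 \left(240 + 46\right)} + 290399\right) + \frac{25}{129121} = \left(- \frac{260111}{24 \cdot 286} + 290399\right) + \frac{25}{129121} = \left(- \frac{260111}{6864} + 290399\right) + \frac{25}{129121} = \frac{1993038625}{6864} + \frac{25}{129121} = \frac{257343140470225}{886286544}$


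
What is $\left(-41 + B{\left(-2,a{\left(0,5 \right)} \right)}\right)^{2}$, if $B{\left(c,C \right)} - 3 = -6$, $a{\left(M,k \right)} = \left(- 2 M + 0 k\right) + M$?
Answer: $1936$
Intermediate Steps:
$a{\left(M,k \right)} = - M$ ($a{\left(M,k \right)} = \left(- 2 M + 0\right) + M = - 2 M + M = - M$)
$B{\left(c,C \right)} = -3$ ($B{\left(c,C \right)} = 3 - 6 = -3$)
$\left(-41 + B{\left(-2,a{\left(0,5 \right)} \right)}\right)^{2} = \left(-41 - 3\right)^{2} = \left(-44\right)^{2} = 1936$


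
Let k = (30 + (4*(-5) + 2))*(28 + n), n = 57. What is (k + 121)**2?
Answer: 1301881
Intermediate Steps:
k = 1020 (k = (30 + (4*(-5) + 2))*(28 + 57) = (30 + (-20 + 2))*85 = (30 - 18)*85 = 12*85 = 1020)
(k + 121)**2 = (1020 + 121)**2 = 1141**2 = 1301881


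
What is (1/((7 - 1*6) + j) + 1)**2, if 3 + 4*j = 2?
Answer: 49/9 ≈ 5.4444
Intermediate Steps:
j = -1/4 (j = -3/4 + (1/4)*2 = -3/4 + 1/2 = -1/4 ≈ -0.25000)
(1/((7 - 1*6) + j) + 1)**2 = (1/((7 - 1*6) - 1/4) + 1)**2 = (1/((7 - 6) - 1/4) + 1)**2 = (1/(1 - 1/4) + 1)**2 = (1/(3/4) + 1)**2 = (4/3 + 1)**2 = (7/3)**2 = 49/9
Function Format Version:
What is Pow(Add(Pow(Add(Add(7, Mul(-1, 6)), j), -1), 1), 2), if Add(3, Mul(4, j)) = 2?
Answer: Rational(49, 9) ≈ 5.4444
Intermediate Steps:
j = Rational(-1, 4) (j = Add(Rational(-3, 4), Mul(Rational(1, 4), 2)) = Add(Rational(-3, 4), Rational(1, 2)) = Rational(-1, 4) ≈ -0.25000)
Pow(Add(Pow(Add(Add(7, Mul(-1, 6)), j), -1), 1), 2) = Pow(Add(Pow(Add(Add(7, Mul(-1, 6)), Rational(-1, 4)), -1), 1), 2) = Pow(Add(Pow(Add(Add(7, -6), Rational(-1, 4)), -1), 1), 2) = Pow(Add(Pow(Add(1, Rational(-1, 4)), -1), 1), 2) = Pow(Add(Pow(Rational(3, 4), -1), 1), 2) = Pow(Add(Rational(4, 3), 1), 2) = Pow(Rational(7, 3), 2) = Rational(49, 9)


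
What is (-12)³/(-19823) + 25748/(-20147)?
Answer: -475588588/399373981 ≈ -1.1908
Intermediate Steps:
(-12)³/(-19823) + 25748/(-20147) = -1728*(-1/19823) + 25748*(-1/20147) = 1728/19823 - 25748/20147 = -475588588/399373981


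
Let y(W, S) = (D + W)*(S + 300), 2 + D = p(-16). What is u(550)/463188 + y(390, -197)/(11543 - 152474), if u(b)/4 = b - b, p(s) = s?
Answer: -12772/46977 ≈ -0.27188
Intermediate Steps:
D = -18 (D = -2 - 16 = -18)
u(b) = 0 (u(b) = 4*(b - b) = 4*0 = 0)
y(W, S) = (-18 + W)*(300 + S) (y(W, S) = (-18 + W)*(S + 300) = (-18 + W)*(300 + S))
u(550)/463188 + y(390, -197)/(11543 - 152474) = 0/463188 + (-5400 - 18*(-197) + 300*390 - 197*390)/(11543 - 152474) = 0*(1/463188) + (-5400 + 3546 + 117000 - 76830)/(-140931) = 0 + 38316*(-1/140931) = 0 - 12772/46977 = -12772/46977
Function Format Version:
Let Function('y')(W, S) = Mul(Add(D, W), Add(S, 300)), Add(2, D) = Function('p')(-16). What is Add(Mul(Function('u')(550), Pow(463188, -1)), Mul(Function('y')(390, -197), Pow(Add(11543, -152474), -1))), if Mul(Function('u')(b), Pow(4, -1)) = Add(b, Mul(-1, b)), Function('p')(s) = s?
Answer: Rational(-12772, 46977) ≈ -0.27188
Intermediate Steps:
D = -18 (D = Add(-2, -16) = -18)
Function('u')(b) = 0 (Function('u')(b) = Mul(4, Add(b, Mul(-1, b))) = Mul(4, 0) = 0)
Function('y')(W, S) = Mul(Add(-18, W), Add(300, S)) (Function('y')(W, S) = Mul(Add(-18, W), Add(S, 300)) = Mul(Add(-18, W), Add(300, S)))
Add(Mul(Function('u')(550), Pow(463188, -1)), Mul(Function('y')(390, -197), Pow(Add(11543, -152474), -1))) = Add(Mul(0, Pow(463188, -1)), Mul(Add(-5400, Mul(-18, -197), Mul(300, 390), Mul(-197, 390)), Pow(Add(11543, -152474), -1))) = Add(Mul(0, Rational(1, 463188)), Mul(Add(-5400, 3546, 117000, -76830), Pow(-140931, -1))) = Add(0, Mul(38316, Rational(-1, 140931))) = Add(0, Rational(-12772, 46977)) = Rational(-12772, 46977)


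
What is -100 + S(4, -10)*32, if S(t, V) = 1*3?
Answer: -4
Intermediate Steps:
S(t, V) = 3
-100 + S(4, -10)*32 = -100 + 3*32 = -100 + 96 = -4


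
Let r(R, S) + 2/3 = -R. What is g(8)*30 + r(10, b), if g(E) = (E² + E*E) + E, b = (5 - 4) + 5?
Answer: 12208/3 ≈ 4069.3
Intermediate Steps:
b = 6 (b = 1 + 5 = 6)
r(R, S) = -⅔ - R
g(E) = E + 2*E² (g(E) = (E² + E²) + E = 2*E² + E = E + 2*E²)
g(8)*30 + r(10, b) = (8*(1 + 2*8))*30 + (-⅔ - 1*10) = (8*(1 + 16))*30 + (-⅔ - 10) = (8*17)*30 - 32/3 = 136*30 - 32/3 = 4080 - 32/3 = 12208/3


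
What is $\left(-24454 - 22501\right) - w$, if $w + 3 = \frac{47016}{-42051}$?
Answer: $- \frac{658110512}{14017} \approx -46951.0$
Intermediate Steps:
$w = - \frac{57723}{14017}$ ($w = -3 + \frac{47016}{-42051} = -3 + 47016 \left(- \frac{1}{42051}\right) = -3 - \frac{15672}{14017} = - \frac{57723}{14017} \approx -4.1181$)
$\left(-24454 - 22501\right) - w = \left(-24454 - 22501\right) - - \frac{57723}{14017} = \left(-24454 - 22501\right) + \frac{57723}{14017} = -46955 + \frac{57723}{14017} = - \frac{658110512}{14017}$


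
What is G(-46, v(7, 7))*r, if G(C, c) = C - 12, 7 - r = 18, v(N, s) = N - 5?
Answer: 638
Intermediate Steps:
v(N, s) = -5 + N
r = -11 (r = 7 - 1*18 = 7 - 18 = -11)
G(C, c) = -12 + C
G(-46, v(7, 7))*r = (-12 - 46)*(-11) = -58*(-11) = 638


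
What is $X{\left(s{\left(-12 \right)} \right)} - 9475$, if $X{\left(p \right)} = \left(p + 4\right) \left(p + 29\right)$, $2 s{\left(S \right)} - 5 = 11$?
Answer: $-9031$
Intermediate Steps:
$s{\left(S \right)} = 8$ ($s{\left(S \right)} = \frac{5}{2} + \frac{1}{2} \cdot 11 = \frac{5}{2} + \frac{11}{2} = 8$)
$X{\left(p \right)} = \left(4 + p\right) \left(29 + p\right)$
$X{\left(s{\left(-12 \right)} \right)} - 9475 = \left(116 + 8^{2} + 33 \cdot 8\right) - 9475 = \left(116 + 64 + 264\right) - 9475 = 444 - 9475 = -9031$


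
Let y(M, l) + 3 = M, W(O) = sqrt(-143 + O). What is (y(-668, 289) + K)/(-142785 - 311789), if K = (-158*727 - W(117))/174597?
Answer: 117269453/79367256678 + I*sqrt(26)/79367256678 ≈ 0.0014776 + 6.4246e-11*I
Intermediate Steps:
K = -114866/174597 - I*sqrt(26)/174597 (K = (-158*727 - sqrt(-143 + 117))/174597 = (-114866 - sqrt(-26))*(1/174597) = (-114866 - I*sqrt(26))*(1/174597) = -114866/174597 - I*sqrt(26)/174597 ≈ -0.65789 - 2.9205e-5*I)
y(M, l) = -3 + M
(y(-668, 289) + K)/(-142785 - 311789) = ((-3 - 668) + (-114866/174597 - I*sqrt(26)/174597))/(-142785 - 311789) = (-671 + (-114866/174597 - I*sqrt(26)/174597))/(-454574) = (-117269453/174597 - I*sqrt(26)/174597)*(-1/454574) = 117269453/79367256678 + I*sqrt(26)/79367256678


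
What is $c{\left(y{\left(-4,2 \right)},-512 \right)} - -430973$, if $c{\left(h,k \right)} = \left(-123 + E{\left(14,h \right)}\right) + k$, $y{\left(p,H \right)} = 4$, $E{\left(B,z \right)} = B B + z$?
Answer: $430538$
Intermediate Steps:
$E{\left(B,z \right)} = z + B^{2}$ ($E{\left(B,z \right)} = B^{2} + z = z + B^{2}$)
$c{\left(h,k \right)} = 73 + h + k$ ($c{\left(h,k \right)} = \left(-123 + \left(h + 14^{2}\right)\right) + k = \left(-123 + \left(h + 196\right)\right) + k = \left(-123 + \left(196 + h\right)\right) + k = \left(73 + h\right) + k = 73 + h + k$)
$c{\left(y{\left(-4,2 \right)},-512 \right)} - -430973 = \left(73 + 4 - 512\right) - -430973 = -435 + 430973 = 430538$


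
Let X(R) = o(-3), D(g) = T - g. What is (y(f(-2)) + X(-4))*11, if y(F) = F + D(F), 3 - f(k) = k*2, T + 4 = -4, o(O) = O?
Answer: -121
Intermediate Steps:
T = -8 (T = -4 - 4 = -8)
D(g) = -8 - g
X(R) = -3
f(k) = 3 - 2*k (f(k) = 3 - k*2 = 3 - 2*k)
y(F) = -8 (y(F) = F + (-8 - F) = -8)
(y(f(-2)) + X(-4))*11 = (-8 - 3)*11 = -11*11 = -121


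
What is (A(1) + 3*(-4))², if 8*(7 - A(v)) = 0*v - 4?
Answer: 81/4 ≈ 20.250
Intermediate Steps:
A(v) = 15/2 (A(v) = 7 - (0*v - 4)/8 = 7 - (0 - 4)/8 = 7 - ⅛*(-4) = 7 + ½ = 15/2)
(A(1) + 3*(-4))² = (15/2 + 3*(-4))² = (15/2 - 12)² = (-9/2)² = 81/4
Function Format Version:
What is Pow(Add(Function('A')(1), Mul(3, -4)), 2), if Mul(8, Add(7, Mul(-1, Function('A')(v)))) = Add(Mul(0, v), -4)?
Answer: Rational(81, 4) ≈ 20.250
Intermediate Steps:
Function('A')(v) = Rational(15, 2) (Function('A')(v) = Add(7, Mul(Rational(-1, 8), Add(Mul(0, v), -4))) = Add(7, Mul(Rational(-1, 8), Add(0, -4))) = Add(7, Mul(Rational(-1, 8), -4)) = Add(7, Rational(1, 2)) = Rational(15, 2))
Pow(Add(Function('A')(1), Mul(3, -4)), 2) = Pow(Add(Rational(15, 2), Mul(3, -4)), 2) = Pow(Add(Rational(15, 2), -12), 2) = Pow(Rational(-9, 2), 2) = Rational(81, 4)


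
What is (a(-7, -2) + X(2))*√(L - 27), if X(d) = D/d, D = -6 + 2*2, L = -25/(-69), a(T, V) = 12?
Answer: 11*I*√126822/69 ≈ 56.773*I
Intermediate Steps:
L = 25/69 (L = -25*(-1/69) = 25/69 ≈ 0.36232)
D = -2 (D = -6 + 4 = -2)
X(d) = -2/d
(a(-7, -2) + X(2))*√(L - 27) = (12 - 2/2)*√(25/69 - 27) = (12 - 2*½)*√(-1838/69) = (12 - 1)*(I*√126822/69) = 11*(I*√126822/69) = 11*I*√126822/69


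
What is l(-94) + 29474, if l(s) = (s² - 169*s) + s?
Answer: 54102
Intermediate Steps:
l(s) = s² - 168*s
l(-94) + 29474 = -94*(-168 - 94) + 29474 = -94*(-262) + 29474 = 24628 + 29474 = 54102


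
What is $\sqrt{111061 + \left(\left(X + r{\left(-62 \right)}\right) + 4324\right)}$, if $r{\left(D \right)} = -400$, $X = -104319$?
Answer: $\sqrt{10666} \approx 103.28$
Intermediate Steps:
$\sqrt{111061 + \left(\left(X + r{\left(-62 \right)}\right) + 4324\right)} = \sqrt{111061 + \left(\left(-104319 - 400\right) + 4324\right)} = \sqrt{111061 + \left(-104719 + 4324\right)} = \sqrt{111061 - 100395} = \sqrt{10666}$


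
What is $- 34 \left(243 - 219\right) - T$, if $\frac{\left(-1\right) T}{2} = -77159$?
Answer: $-155134$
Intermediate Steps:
$T = 154318$ ($T = \left(-2\right) \left(-77159\right) = 154318$)
$- 34 \left(243 - 219\right) - T = - 34 \left(243 - 219\right) - 154318 = \left(-34\right) 24 - 154318 = -816 - 154318 = -155134$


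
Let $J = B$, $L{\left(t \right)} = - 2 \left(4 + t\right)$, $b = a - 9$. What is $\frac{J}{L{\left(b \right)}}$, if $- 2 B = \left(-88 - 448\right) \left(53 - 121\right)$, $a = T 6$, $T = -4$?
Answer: $- \frac{9112}{29} \approx -314.21$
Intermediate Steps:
$a = -24$ ($a = \left(-4\right) 6 = -24$)
$b = -33$ ($b = -24 - 9 = -33$)
$L{\left(t \right)} = -8 - 2 t$
$B = -18224$ ($B = - \frac{\left(-88 - 448\right) \left(53 - 121\right)}{2} = - \frac{\left(-536\right) \left(-68\right)}{2} = \left(- \frac{1}{2}\right) 36448 = -18224$)
$J = -18224$
$\frac{J}{L{\left(b \right)}} = - \frac{18224}{-8 - -66} = - \frac{18224}{-8 + 66} = - \frac{18224}{58} = \left(-18224\right) \frac{1}{58} = - \frac{9112}{29}$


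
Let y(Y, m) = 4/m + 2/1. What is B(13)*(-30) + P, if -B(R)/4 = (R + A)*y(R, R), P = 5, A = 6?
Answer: 68465/13 ≈ 5266.5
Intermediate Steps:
y(Y, m) = 2 + 4/m (y(Y, m) = 4/m + 2*1 = 4/m + 2 = 2 + 4/m)
B(R) = -4*(2 + 4/R)*(6 + R) (B(R) = -4*(R + 6)*(2 + 4/R) = -4*(6 + R)*(2 + 4/R) = -4*(2 + 4/R)*(6 + R))
B(13)*(-30) + P = (-64 - 96/13 - 8*13)*(-30) + 5 = (-64 - 96*1/13 - 104)*(-30) + 5 = (-64 - 96/13 - 104)*(-30) + 5 = -2280/13*(-30) + 5 = 68400/13 + 5 = 68465/13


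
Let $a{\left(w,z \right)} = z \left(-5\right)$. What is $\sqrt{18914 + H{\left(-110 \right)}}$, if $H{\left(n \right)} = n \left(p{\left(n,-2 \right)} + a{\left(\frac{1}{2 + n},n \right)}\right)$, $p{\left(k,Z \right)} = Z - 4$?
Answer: $i \sqrt{40926} \approx 202.3 i$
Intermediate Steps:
$p{\left(k,Z \right)} = -4 + Z$ ($p{\left(k,Z \right)} = Z - 4 = -4 + Z$)
$a{\left(w,z \right)} = - 5 z$
$H{\left(n \right)} = n \left(-6 - 5 n\right)$ ($H{\left(n \right)} = n \left(\left(-4 - 2\right) - 5 n\right) = n \left(-6 - 5 n\right)$)
$\sqrt{18914 + H{\left(-110 \right)}} = \sqrt{18914 - - 110 \left(6 + 5 \left(-110\right)\right)} = \sqrt{18914 - - 110 \left(6 - 550\right)} = \sqrt{18914 - \left(-110\right) \left(-544\right)} = \sqrt{18914 - 59840} = \sqrt{-40926} = i \sqrt{40926}$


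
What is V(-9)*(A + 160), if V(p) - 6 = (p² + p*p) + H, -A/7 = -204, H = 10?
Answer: 282664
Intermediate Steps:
A = 1428 (A = -7*(-204) = 1428)
V(p) = 16 + 2*p² (V(p) = 6 + ((p² + p*p) + 10) = 6 + ((p² + p²) + 10) = 6 + (2*p² + 10) = 6 + (10 + 2*p²) = 16 + 2*p²)
V(-9)*(A + 160) = (16 + 2*(-9)²)*(1428 + 160) = (16 + 2*81)*1588 = (16 + 162)*1588 = 178*1588 = 282664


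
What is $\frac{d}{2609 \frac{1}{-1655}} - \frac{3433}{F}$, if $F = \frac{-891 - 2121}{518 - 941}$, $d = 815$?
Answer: $- \frac{2617114577}{2619436} \approx -999.11$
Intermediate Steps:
$F = \frac{1004}{141}$ ($F = - \frac{3012}{-423} = \left(-3012\right) \left(- \frac{1}{423}\right) = \frac{1004}{141} \approx 7.1206$)
$\frac{d}{2609 \frac{1}{-1655}} - \frac{3433}{F} = \frac{815}{2609 \frac{1}{-1655}} - \frac{3433}{\frac{1004}{141}} = \frac{815}{2609 \left(- \frac{1}{1655}\right)} - \frac{484053}{1004} = \frac{815}{- \frac{2609}{1655}} - \frac{484053}{1004} = 815 \left(- \frac{1655}{2609}\right) - \frac{484053}{1004} = - \frac{1348825}{2609} - \frac{484053}{1004} = - \frac{2617114577}{2619436}$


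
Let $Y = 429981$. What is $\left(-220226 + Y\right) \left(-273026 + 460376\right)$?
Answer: $39297599250$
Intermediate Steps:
$\left(-220226 + Y\right) \left(-273026 + 460376\right) = \left(-220226 + 429981\right) \left(-273026 + 460376\right) = 209755 \cdot 187350 = 39297599250$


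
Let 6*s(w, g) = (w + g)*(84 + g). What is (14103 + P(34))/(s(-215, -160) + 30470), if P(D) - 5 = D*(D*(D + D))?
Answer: 23179/8805 ≈ 2.6325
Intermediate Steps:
P(D) = 5 + 2*D³ (P(D) = 5 + D*(D*(D + D)) = 5 + D*(D*(2*D)) = 5 + D*(2*D²) = 5 + 2*D³)
s(w, g) = (84 + g)*(g + w)/6 (s(w, g) = ((w + g)*(84 + g))/6 = ((g + w)*(84 + g))/6 = ((84 + g)*(g + w))/6 = (84 + g)*(g + w)/6)
(14103 + P(34))/(s(-215, -160) + 30470) = (14103 + (5 + 2*34³))/((14*(-160) + 14*(-215) + (⅙)*(-160)² + (⅙)*(-160)*(-215)) + 30470) = (14103 + (5 + 2*39304))/((-2240 - 3010 + (⅙)*25600 + 17200/3) + 30470) = (14103 + (5 + 78608))/((-2240 - 3010 + 12800/3 + 17200/3) + 30470) = (14103 + 78613)/(4750 + 30470) = 92716/35220 = 92716*(1/35220) = 23179/8805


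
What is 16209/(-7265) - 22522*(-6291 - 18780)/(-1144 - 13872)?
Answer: -2051209414887/54545620 ≈ -37605.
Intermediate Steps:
16209/(-7265) - 22522*(-6291 - 18780)/(-1144 - 13872) = 16209*(-1/7265) - 22522/((-15016/(-25071))) = -16209/7265 - 22522/((-15016*(-1/25071))) = -16209/7265 - 22522/15016/25071 = -16209/7265 - 22522*25071/15016 = -16209/7265 - 282324531/7508 = -2051209414887/54545620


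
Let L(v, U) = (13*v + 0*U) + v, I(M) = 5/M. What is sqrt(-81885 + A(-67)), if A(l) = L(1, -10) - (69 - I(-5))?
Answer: I*sqrt(81941) ≈ 286.25*I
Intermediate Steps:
L(v, U) = 14*v (L(v, U) = (13*v + 0) + v = 13*v + v = 14*v)
A(l) = -56 (A(l) = 14*1 - (69 - 5/(-5)) = 14 - (69 - 5*(-1)/5) = 14 - (69 - 1*(-1)) = 14 - (69 + 1) = 14 - 1*70 = 14 - 70 = -56)
sqrt(-81885 + A(-67)) = sqrt(-81885 - 56) = sqrt(-81941) = I*sqrt(81941)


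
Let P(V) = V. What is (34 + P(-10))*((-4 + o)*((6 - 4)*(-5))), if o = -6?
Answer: 2400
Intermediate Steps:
(34 + P(-10))*((-4 + o)*((6 - 4)*(-5))) = (34 - 10)*((-4 - 6)*((6 - 4)*(-5))) = 24*(-20*(-5)) = 24*(-10*(-10)) = 24*100 = 2400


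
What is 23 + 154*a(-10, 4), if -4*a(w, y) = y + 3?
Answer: -493/2 ≈ -246.50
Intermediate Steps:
a(w, y) = -3/4 - y/4 (a(w, y) = -(y + 3)/4 = -(3 + y)/4 = -3/4 - y/4)
23 + 154*a(-10, 4) = 23 + 154*(-3/4 - 1/4*4) = 23 + 154*(-3/4 - 1) = 23 + 154*(-7/4) = 23 - 539/2 = -493/2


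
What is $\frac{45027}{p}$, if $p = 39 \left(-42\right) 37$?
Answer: $- \frac{5003}{6734} \approx -0.74295$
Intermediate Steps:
$p = -60606$ ($p = \left(-1638\right) 37 = -60606$)
$\frac{45027}{p} = \frac{45027}{-60606} = 45027 \left(- \frac{1}{60606}\right) = - \frac{5003}{6734}$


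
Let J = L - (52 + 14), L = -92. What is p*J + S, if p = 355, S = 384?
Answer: -55706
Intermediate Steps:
J = -158 (J = -92 - (52 + 14) = -92 - 1*66 = -92 - 66 = -158)
p*J + S = 355*(-158) + 384 = -56090 + 384 = -55706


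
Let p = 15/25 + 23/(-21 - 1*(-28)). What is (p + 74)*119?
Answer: 46342/5 ≈ 9268.4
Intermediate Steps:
p = 136/35 (p = 15*(1/25) + 23/(-21 + 28) = ⅗ + 23/7 = 136/35 ≈ 3.8857)
(p + 74)*119 = (136/35 + 74)*119 = (2726/35)*119 = 46342/5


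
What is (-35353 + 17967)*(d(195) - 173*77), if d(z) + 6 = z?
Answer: 228312952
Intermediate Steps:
d(z) = -6 + z
(-35353 + 17967)*(d(195) - 173*77) = (-35353 + 17967)*((-6 + 195) - 173*77) = -17386*(189 - 13321) = -17386*(-13132) = 228312952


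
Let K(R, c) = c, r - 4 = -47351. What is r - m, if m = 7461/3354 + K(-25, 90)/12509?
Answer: -662181941017/13985062 ≈ -47349.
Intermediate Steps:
r = -47347 (r = 4 - 47351 = -47347)
m = 31210503/13985062 (m = 7461/3354 + 90/12509 = 7461*(1/3354) + 90*(1/12509) = 2487/1118 + 90/12509 = 31210503/13985062 ≈ 2.2317)
r - m = -47347 - 1*31210503/13985062 = -47347 - 31210503/13985062 = -662181941017/13985062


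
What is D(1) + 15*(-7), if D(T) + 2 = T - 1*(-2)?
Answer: -104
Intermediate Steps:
D(T) = T (D(T) = -2 + (T - 1*(-2)) = -2 + (T + 2) = -2 + (2 + T) = T)
D(1) + 15*(-7) = 1 + 15*(-7) = 1 - 105 = -104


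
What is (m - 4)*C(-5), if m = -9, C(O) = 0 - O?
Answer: -65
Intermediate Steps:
C(O) = -O
(m - 4)*C(-5) = (-9 - 4)*(-1*(-5)) = -13*5 = -65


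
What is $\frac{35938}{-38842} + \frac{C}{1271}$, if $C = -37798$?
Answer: $- \frac{756913557}{24684091} \approx -30.664$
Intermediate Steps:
$\frac{35938}{-38842} + \frac{C}{1271} = \frac{35938}{-38842} - \frac{37798}{1271} = 35938 \left(- \frac{1}{38842}\right) - \frac{37798}{1271} = - \frac{17969}{19421} - \frac{37798}{1271} = - \frac{756913557}{24684091}$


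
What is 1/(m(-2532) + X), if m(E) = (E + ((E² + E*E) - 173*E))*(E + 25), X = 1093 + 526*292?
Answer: -1/33236528179 ≈ -3.0087e-11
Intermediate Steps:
X = 154685 (X = 1093 + 153592 = 154685)
m(E) = (25 + E)*(-172*E + 2*E²) (m(E) = (E + ((E² + E²) - 173*E))*(25 + E) = (E + (2*E² - 173*E))*(25 + E) = (E + (-173*E + 2*E²))*(25 + E) = (-172*E + 2*E²)*(25 + E) = (25 + E)*(-172*E + 2*E²))
1/(m(-2532) + X) = 1/(2*(-2532)*(-2150 + (-2532)² - 61*(-2532)) + 154685) = 1/(2*(-2532)*(-2150 + 6411024 + 154452) + 154685) = 1/(2*(-2532)*6563326 + 154685) = 1/(-33236682864 + 154685) = 1/(-33236528179) = -1/33236528179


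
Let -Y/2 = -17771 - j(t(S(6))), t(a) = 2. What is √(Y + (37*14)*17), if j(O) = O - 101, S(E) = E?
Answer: 5*√1766 ≈ 210.12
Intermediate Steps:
j(O) = -101 + O
Y = 35344 (Y = -2*(-17771 - (-101 + 2)) = -2*(-17771 - 1*(-99)) = -2*(-17771 + 99) = -2*(-17672) = 35344)
√(Y + (37*14)*17) = √(35344 + (37*14)*17) = √(35344 + 518*17) = √(35344 + 8806) = √44150 = 5*√1766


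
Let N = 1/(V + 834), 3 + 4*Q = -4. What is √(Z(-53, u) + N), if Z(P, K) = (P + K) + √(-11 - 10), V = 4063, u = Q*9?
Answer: √(-6594647887 + 95922436*I*√21)/9794 ≈ 0.27619 + 8.2961*I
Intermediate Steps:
Q = -7/4 (Q = -¾ + (¼)*(-4) = -¾ - 1 = -7/4 ≈ -1.7500)
u = -63/4 (u = -7/4*9 = -63/4 ≈ -15.750)
Z(P, K) = K + P + I*√21 (Z(P, K) = (K + P) + √(-21) = (K + P) + I*√21 = K + P + I*√21)
N = 1/4897 (N = 1/(4063 + 834) = 1/4897 ≈ 0.00020421)
√(Z(-53, u) + N) = √((-63/4 - 53 + I*√21) + 1/4897) = √((-275/4 + I*√21) + 1/4897) = √(-1346671/19588 + I*√21)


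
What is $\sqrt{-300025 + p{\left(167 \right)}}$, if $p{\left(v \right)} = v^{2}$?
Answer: $2 i \sqrt{68034} \approx 521.67 i$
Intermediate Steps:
$\sqrt{-300025 + p{\left(167 \right)}} = \sqrt{-300025 + 167^{2}} = \sqrt{-300025 + 27889} = \sqrt{-272136} = 2 i \sqrt{68034}$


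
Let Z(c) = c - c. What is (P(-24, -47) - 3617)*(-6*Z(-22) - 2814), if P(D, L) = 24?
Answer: 10110702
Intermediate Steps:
Z(c) = 0
(P(-24, -47) - 3617)*(-6*Z(-22) - 2814) = (24 - 3617)*(-6*0 - 2814) = -3593*(0 - 2814) = -3593*(-2814) = 10110702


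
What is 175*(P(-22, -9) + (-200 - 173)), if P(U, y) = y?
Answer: -66850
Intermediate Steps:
175*(P(-22, -9) + (-200 - 173)) = 175*(-9 + (-200 - 173)) = 175*(-9 - 373) = 175*(-382) = -66850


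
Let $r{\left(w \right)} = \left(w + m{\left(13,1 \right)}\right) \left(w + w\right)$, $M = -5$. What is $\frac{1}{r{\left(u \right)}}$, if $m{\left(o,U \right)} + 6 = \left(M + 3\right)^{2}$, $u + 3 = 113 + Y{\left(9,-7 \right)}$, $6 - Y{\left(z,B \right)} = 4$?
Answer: $\frac{1}{24640} \approx 4.0584 \cdot 10^{-5}$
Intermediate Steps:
$Y{\left(z,B \right)} = 2$ ($Y{\left(z,B \right)} = 6 - 4 = 2$)
$u = 112$ ($u = -3 + \left(113 + 2\right) = -3 + 115 = 112$)
$m{\left(o,U \right)} = -2$ ($m{\left(o,U \right)} = -6 + \left(-5 + 3\right)^{2} = -6 + \left(-2\right)^{2} = -6 + 4 = -2$)
$r{\left(w \right)} = 2 w \left(-2 + w\right)$ ($r{\left(w \right)} = \left(w - 2\right) \left(w + w\right) = \left(-2 + w\right) 2 w = 2 w \left(-2 + w\right)$)
$\frac{1}{r{\left(u \right)}} = \frac{1}{2 \cdot 112 \left(-2 + 112\right)} = \frac{1}{2 \cdot 112 \cdot 110} = \frac{1}{24640}$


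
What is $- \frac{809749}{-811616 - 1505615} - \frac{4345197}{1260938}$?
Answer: $- \frac{184648610305}{59630298422} \approx -3.0966$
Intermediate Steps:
$- \frac{809749}{-811616 - 1505615} - \frac{4345197}{1260938} = - \frac{809749}{-2317231} - \frac{4345197}{1260938} = \left(-809749\right) \left(- \frac{1}{2317231}\right) - \frac{4345197}{1260938} = \frac{809749}{2317231} - \frac{4345197}{1260938} = - \frac{184648610305}{59630298422}$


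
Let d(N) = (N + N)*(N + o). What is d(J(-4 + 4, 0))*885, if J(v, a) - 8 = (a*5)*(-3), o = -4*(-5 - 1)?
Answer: 453120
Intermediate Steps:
o = 24 (o = -4*(-6) = 24)
J(v, a) = 8 - 15*a (J(v, a) = 8 + (a*5)*(-3) = 8 + (5*a)*(-3) = 8 - 15*a)
d(N) = 2*N*(24 + N) (d(N) = (N + N)*(N + 24) = (2*N)*(24 + N) = 2*N*(24 + N))
d(J(-4 + 4, 0))*885 = (2*(8 - 15*0)*(24 + (8 - 15*0)))*885 = (2*(8 + 0)*(24 + (8 + 0)))*885 = (2*8*(24 + 8))*885 = (2*8*32)*885 = 512*885 = 453120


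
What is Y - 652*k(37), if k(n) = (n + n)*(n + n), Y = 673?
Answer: -3569679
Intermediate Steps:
k(n) = 4*n**2 (k(n) = (2*n)*(2*n) = 4*n**2)
Y - 652*k(37) = 673 - 2608*37**2 = 673 - 2608*1369 = 673 - 652*5476 = 673 - 3570352 = -3569679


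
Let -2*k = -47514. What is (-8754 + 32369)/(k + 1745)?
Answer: 23615/25502 ≈ 0.92601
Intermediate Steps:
k = 23757 (k = -½*(-47514) = 23757)
(-8754 + 32369)/(k + 1745) = (-8754 + 32369)/(23757 + 1745) = 23615/25502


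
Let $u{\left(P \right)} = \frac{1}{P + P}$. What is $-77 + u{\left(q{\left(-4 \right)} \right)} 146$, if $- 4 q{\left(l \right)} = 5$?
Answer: $- \frac{677}{5} \approx -135.4$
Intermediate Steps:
$q{\left(l \right)} = - \frac{5}{4}$ ($q{\left(l \right)} = \left(- \frac{1}{4}\right) 5 = - \frac{5}{4}$)
$u{\left(P \right)} = \frac{1}{2 P}$
$-77 + u{\left(q{\left(-4 \right)} \right)} 146 = -77 + \frac{1}{2 \left(- \frac{5}{4}\right)} 146 = -77 + \frac{1}{2} \left(- \frac{4}{5}\right) 146 = -77 - \frac{292}{5} = - \frac{677}{5}$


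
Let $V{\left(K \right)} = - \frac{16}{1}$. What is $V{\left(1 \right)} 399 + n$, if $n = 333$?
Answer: $-6051$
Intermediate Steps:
$V{\left(K \right)} = -16$ ($V{\left(K \right)} = \left(-16\right) 1 = -16$)
$V{\left(1 \right)} 399 + n = \left(-16\right) 399 + 333 = -6384 + 333 = -6051$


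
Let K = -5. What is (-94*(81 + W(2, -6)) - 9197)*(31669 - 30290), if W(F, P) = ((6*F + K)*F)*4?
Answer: -30441425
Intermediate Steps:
W(F, P) = 4*F*(-5 + 6*F) (W(F, P) = ((6*F - 5)*F)*4 = ((-5 + 6*F)*F)*4 = (F*(-5 + 6*F))*4 = 4*F*(-5 + 6*F))
(-94*(81 + W(2, -6)) - 9197)*(31669 - 30290) = (-94*(81 + 4*2*(-5 + 6*2)) - 9197)*(31669 - 30290) = (-94*(81 + 4*2*(-5 + 12)) - 9197)*1379 = (-94*(81 + 4*2*7) - 9197)*1379 = (-94*(81 + 56) - 9197)*1379 = (-94*137 - 9197)*1379 = (-12878 - 9197)*1379 = -22075*1379 = -30441425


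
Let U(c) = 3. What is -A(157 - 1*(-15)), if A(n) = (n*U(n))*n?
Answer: -88752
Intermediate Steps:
A(n) = 3*n**2 (A(n) = (n*3)*n = (3*n)*n = 3*n**2)
-A(157 - 1*(-15)) = -3*(157 - 1*(-15))**2 = -3*(157 + 15)**2 = -3*172**2 = -3*29584 = -1*88752 = -88752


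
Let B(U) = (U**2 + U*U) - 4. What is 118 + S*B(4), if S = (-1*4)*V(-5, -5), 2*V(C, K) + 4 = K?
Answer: 622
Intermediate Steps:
V(C, K) = -2 + K/2
B(U) = -4 + 2*U**2 (B(U) = (U**2 + U**2) - 4 = 2*U**2 - 4 = -4 + 2*U**2)
S = 18 (S = (-1*4)*(-2 + (1/2)*(-5)) = -4*(-2 - 5/2) = -4*(-9/2) = 18)
118 + S*B(4) = 118 + 18*(-4 + 2*4**2) = 118 + 18*(-4 + 2*16) = 118 + 18*(-4 + 32) = 118 + 18*28 = 118 + 504 = 622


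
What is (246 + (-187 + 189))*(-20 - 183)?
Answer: -50344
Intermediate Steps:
(246 + (-187 + 189))*(-20 - 183) = (246 + 2)*(-203) = 248*(-203) = -50344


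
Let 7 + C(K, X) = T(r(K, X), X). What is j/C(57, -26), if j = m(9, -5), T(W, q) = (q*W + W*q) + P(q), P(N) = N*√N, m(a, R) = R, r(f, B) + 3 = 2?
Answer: -225/19601 - 130*I*√26/19601 ≈ -0.011479 - 0.033818*I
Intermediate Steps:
r(f, B) = -1 (r(f, B) = -3 + 2 = -1)
P(N) = N^(3/2)
T(W, q) = q^(3/2) + 2*W*q (T(W, q) = (q*W + W*q) + q^(3/2) = (W*q + W*q) + q^(3/2) = 2*W*q + q^(3/2) = q^(3/2) + 2*W*q)
C(K, X) = -7 + X^(3/2) - 2*X (C(K, X) = -7 + (X^(3/2) + 2*(-1)*X) = -7 + (X^(3/2) - 2*X) = -7 + X^(3/2) - 2*X)
j = -5
j/C(57, -26) = -5/(-7 + (-26)^(3/2) - 2*(-26)) = -5/(-7 - 26*I*√26 + 52) = -5/(45 - 26*I*√26)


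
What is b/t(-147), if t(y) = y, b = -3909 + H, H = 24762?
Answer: -993/7 ≈ -141.86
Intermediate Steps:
b = 20853 (b = -3909 + 24762 = 20853)
b/t(-147) = 20853/(-147) = 20853*(-1/147) = -993/7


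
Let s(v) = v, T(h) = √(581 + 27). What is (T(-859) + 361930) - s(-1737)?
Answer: 363667 + 4*√38 ≈ 3.6369e+5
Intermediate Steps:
T(h) = 4*√38 (T(h) = √608 = 4*√38)
(T(-859) + 361930) - s(-1737) = (4*√38 + 361930) - 1*(-1737) = (361930 + 4*√38) + 1737 = 363667 + 4*√38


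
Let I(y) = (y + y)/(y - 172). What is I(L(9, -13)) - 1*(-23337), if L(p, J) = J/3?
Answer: 12345299/529 ≈ 23337.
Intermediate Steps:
L(p, J) = J/3 (L(p, J) = J*(⅓) = J/3)
I(y) = 2*y/(-172 + y) (I(y) = (2*y)/(-172 + y) = 2*y/(-172 + y))
I(L(9, -13)) - 1*(-23337) = 2*((⅓)*(-13))/(-172 + (⅓)*(-13)) - 1*(-23337) = 2*(-13/3)/(-172 - 13/3) + 23337 = 2*(-13/3)/(-529/3) + 23337 = 2*(-13/3)*(-3/529) + 23337 = 26/529 + 23337 = 12345299/529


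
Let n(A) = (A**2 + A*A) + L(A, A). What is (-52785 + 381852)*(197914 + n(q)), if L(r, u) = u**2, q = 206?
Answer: 107019827874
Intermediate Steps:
n(A) = 3*A**2 (n(A) = (A**2 + A*A) + A**2 = (A**2 + A**2) + A**2 = 2*A**2 + A**2 = 3*A**2)
(-52785 + 381852)*(197914 + n(q)) = (-52785 + 381852)*(197914 + 3*206**2) = 329067*(197914 + 3*42436) = 329067*(197914 + 127308) = 329067*325222 = 107019827874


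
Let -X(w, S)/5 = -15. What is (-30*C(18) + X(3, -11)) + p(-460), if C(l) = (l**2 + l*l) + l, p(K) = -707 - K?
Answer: -20152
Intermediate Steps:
X(w, S) = 75 (X(w, S) = -5*(-15) = 75)
C(l) = l + 2*l**2 (C(l) = (l**2 + l**2) + l = 2*l**2 + l = l + 2*l**2)
(-30*C(18) + X(3, -11)) + p(-460) = (-540*(1 + 2*18) + 75) + (-707 - 1*(-460)) = (-540*(1 + 36) + 75) + (-707 + 460) = (-540*37 + 75) - 247 = (-30*666 + 75) - 247 = (-19980 + 75) - 247 = -19905 - 247 = -20152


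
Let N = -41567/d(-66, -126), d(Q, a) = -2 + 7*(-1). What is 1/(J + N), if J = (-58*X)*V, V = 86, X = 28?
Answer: -9/1215409 ≈ -7.4049e-6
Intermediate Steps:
d(Q, a) = -9 (d(Q, a) = -2 - 7 = -9)
J = -139664 (J = -58*28*86 = -1624*86 = -139664)
N = 41567/9 (N = -41567/(-9) = -41567*(-1/9) = 41567/9 ≈ 4618.6)
1/(J + N) = 1/(-139664 + 41567/9) = 1/(-1215409/9) = -9/1215409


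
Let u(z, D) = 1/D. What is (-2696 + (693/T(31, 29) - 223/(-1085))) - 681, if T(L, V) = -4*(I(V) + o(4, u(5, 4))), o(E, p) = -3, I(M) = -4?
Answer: -14547873/4340 ≈ -3352.0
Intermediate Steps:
T(L, V) = 28 (T(L, V) = -4*(-4 - 3) = -4*(-7) = 28)
(-2696 + (693/T(31, 29) - 223/(-1085))) - 681 = (-2696 + (693/28 - 223/(-1085))) - 681 = (-2696 + (693*(1/28) - 223*(-1/1085))) - 681 = (-2696 + (99/4 + 223/1085)) - 681 = (-2696 + 108307/4340) - 681 = -11592333/4340 - 681 = -14547873/4340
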